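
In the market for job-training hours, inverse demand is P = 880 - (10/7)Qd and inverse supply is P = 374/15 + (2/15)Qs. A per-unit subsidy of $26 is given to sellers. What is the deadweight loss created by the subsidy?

Pre-subsidy: 880 - (10/7)Q = 374/15 + (2/15)Q gives Q* = 44891/82 and P* = 4015/41.
With the subsidy, sellers receive Ps = Pb + 26 for each unit, where Pb is the price buyers pay.
On the curves, Pb = 880 - (10/7)Q and Ps = 374/15 + (2/15)Q; the wedge Ps − Pb = 26 gives 374/15 + (2/15)Q − (880 - (10/7)Q) = 26, so Q' = 23128/41.
Then Pb = 880 − (10/7)·(23128/41) = 3040/41 and Ps = 374/15 + (2/15)·(23128/41) = 4106/41.
The subsidy expands output by 23128/41 − 44891/82 = 1365/82 past the efficient level; on those units the gap between marginal cost and willingness to pay runs from 0 up to 26.
DWL = ½ × 26 × 1365/82 = 17745/82.

Deadweight loss = 17745/82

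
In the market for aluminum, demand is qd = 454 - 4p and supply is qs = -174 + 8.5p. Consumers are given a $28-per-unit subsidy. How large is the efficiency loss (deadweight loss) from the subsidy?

Deadweight loss = $1066.24

Pre-subsidy: 454 - 4p = -174 + 8.5p gives p* = 50.24, q* = 253.04.
With the rebate, buyers effectively pay pb = ps − 28, where ps is the price sellers receive.
Demand in terms of ps becomes qd = 454 − 4(ps − 28) = 566 - 4ps. Setting this equal to supply: 566 - 4ps = -174 + 8.5ps, so ps = 59.2.
Buyers pay pb = 59.2 − 28 = 31.2; q' = -174 + 8.5·59.2 = 329.2.
The subsidy expands output by 329.2 − 253.04 = 76.16 past the efficient level; on those units the gap between marginal cost and willingness to pay runs from 0 up to 28.
DWL = ½ × 28 × 76.16 = 1066.24.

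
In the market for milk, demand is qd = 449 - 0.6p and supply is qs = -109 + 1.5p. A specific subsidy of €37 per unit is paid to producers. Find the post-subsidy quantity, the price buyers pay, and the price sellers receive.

q' = 2138/7; buyers pay 1675/7; sellers receive 1934/7

Pre-subsidy: 449 - 0.6p = -109 + 1.5p gives p* = 1860/7, q* = 2027/7.
With the subsidy, sellers receive ps = pb + 37 for each unit, where pb is the price buyers pay.
Supply in terms of pb becomes qs = -109 + 1.5(pb + 37) = -53.5 + 1.5pb. Setting this equal to demand: 449 - 0.6pb = -53.5 + 1.5pb, so pb = 1675/7.
Sellers receive ps = 1675/7 + 37 = 1934/7; q' = 449 − 0.6·(1675/7) = 2138/7.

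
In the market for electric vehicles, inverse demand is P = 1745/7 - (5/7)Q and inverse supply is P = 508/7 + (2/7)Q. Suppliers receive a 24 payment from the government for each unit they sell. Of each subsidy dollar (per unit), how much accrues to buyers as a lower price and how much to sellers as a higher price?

Buyers gain 120/7 per unit; sellers gain 48/7 per unit

Pre-subsidy: 1745/7 - (5/7)Q = 508/7 + (2/7)Q gives Q* = 1237/7 and P* = 6030/49.
With the subsidy, sellers receive Ps = Pb + 24 for each unit, where Pb is the price buyers pay.
On the curves, Pb = 1745/7 - (5/7)Q and Ps = 508/7 + (2/7)Q; the wedge Ps − Pb = 24 gives 508/7 + (2/7)Q − (1745/7 - (5/7)Q) = 24, so Q' = 1405/7.
Then Pb = 1745/7 − (5/7)·(1405/7) = 5190/49 and Ps = 508/7 + (2/7)·(1405/7) = 6366/49.
Buyers' price falls by P* − Pb = 6030/49 − 5190/49 = 120/7; sellers' price rises by Ps − P* = 6366/49 − 6030/49 = 48/7.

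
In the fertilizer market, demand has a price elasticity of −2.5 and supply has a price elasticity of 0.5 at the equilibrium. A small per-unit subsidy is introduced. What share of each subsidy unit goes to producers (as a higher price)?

For a small subsidy around the equilibrium, the benefit split depends on the relative slopes, which at a point are proportional to the elasticities.
Buyer share = εs/(εs + |εd|) = 0.5/(0.5 + 2.5) = 1/6; seller share = |εd|/(εs + |εd|) = 5/6.
So producers capture 5/6 of the subsidy.

Producer share = 5/6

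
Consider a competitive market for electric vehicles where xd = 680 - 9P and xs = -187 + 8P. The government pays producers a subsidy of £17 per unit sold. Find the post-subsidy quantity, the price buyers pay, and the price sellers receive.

Pre-subsidy: 680 - 9P = -187 + 8P gives P* = 51, x* = 221.
With the subsidy, sellers receive Ps = Pb + 17 for each unit, where Pb is the price buyers pay.
Supply in terms of Pb becomes xs = -187 + 8(Pb + 17) = -51 + 8Pb. Setting this equal to demand: 680 - 9Pb = -51 + 8Pb, so Pb = 43.
Sellers receive Ps = 43 + 17 = 60; x' = 680 − 9·43 = 293.

x' = 293; buyers pay £43; sellers receive £60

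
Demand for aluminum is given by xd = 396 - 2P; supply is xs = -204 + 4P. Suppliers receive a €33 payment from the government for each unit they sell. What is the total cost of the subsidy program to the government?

Government cost = €7920

Pre-subsidy: 396 - 2P = -204 + 4P gives P* = 100, x* = 196.
With the subsidy, sellers receive Ps = Pb + 33 for each unit, where Pb is the price buyers pay.
Supply in terms of Pb becomes xs = -204 + 4(Pb + 33) = -72 + 4Pb. Setting this equal to demand: 396 - 2Pb = -72 + 4Pb, so Pb = 78.
Sellers receive Ps = 78 + 33 = 111; x' = 396 − 2·78 = 240.
Government outlay = subsidy × quantity = 33 × 240 = 7920.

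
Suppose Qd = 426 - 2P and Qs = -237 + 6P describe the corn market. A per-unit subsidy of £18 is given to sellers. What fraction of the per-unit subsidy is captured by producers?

Pre-subsidy: 426 - 2P = -237 + 6P gives P* = 82.875, Q* = 260.25.
With the subsidy, sellers receive Ps = Pb + 18 for each unit, where Pb is the price buyers pay.
Supply in terms of Pb becomes Qs = -237 + 6(Pb + 18) = -129 + 6Pb. Setting this equal to demand: 426 - 2Pb = -129 + 6Pb, so Pb = 69.375.
Sellers receive Ps = 69.375 + 18 = 87.375; Q' = 426 − 2·69.375 = 287.25.
Buyers' price falls by P* − Pb = 82.875 − 69.375 = 13.5; sellers' price rises by Ps − P* = 87.375 − 82.875 = 4.5.
So producers capture 4.5/18 = 0.25 of each unit of subsidy.

Producer share = 0.25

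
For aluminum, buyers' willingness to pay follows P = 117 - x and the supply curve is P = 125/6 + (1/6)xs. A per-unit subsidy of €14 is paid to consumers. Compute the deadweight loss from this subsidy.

Deadweight loss = €84

Pre-subsidy: 117 - x = 125/6 + (1/6)x gives x* = 577/7 and P* = 242/7.
With the rebate, buyers effectively pay Pb = Ps − 14, where Ps is the price sellers receive.
On the curves, Pb = 117 - x and Ps = 125/6 + (1/6)x; the wedge Ps − Pb = 14 gives 125/6 + (1/6)x − (117 - x) = 14, so x' = 661/7.
Then Pb = 117 − 1·(661/7) = 158/7 and Ps = 125/6 + (1/6)·(661/7) = 256/7.
The subsidy expands output by 661/7 − 577/7 = 12 past the efficient level; on those units the gap between marginal cost and willingness to pay runs from 0 up to 14.
DWL = ½ × 14 × 12 = 84.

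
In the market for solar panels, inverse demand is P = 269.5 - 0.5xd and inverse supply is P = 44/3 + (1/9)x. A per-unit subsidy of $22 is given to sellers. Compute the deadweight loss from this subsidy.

Pre-subsidy: 269.5 - 0.5x = 44/3 + (1/9)x gives x* = 417 and P* = 61.
With the subsidy, sellers receive Ps = Pb + 22 for each unit, where Pb is the price buyers pay.
On the curves, Pb = 269.5 - 0.5x and Ps = 44/3 + (1/9)x; the wedge Ps − Pb = 22 gives 44/3 + (1/9)x − (269.5 - 0.5x) = 22, so x' = 453.
Then Pb = 269.5 − 0.5·453 = 43 and Ps = 44/3 + (1/9)·453 = 65.
The subsidy expands output by 453 − 417 = 36 past the efficient level; on those units the gap between marginal cost and willingness to pay runs from 0 up to 22.
DWL = ½ × 22 × 36 = 396.

Deadweight loss = $396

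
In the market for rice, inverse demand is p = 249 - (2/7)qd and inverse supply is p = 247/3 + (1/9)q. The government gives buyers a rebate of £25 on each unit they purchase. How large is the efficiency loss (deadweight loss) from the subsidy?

Pre-subsidy: 249 - (2/7)q = 247/3 + (1/9)q gives q* = 420 and p* = 129.
With the rebate, buyers effectively pay pb = ps − 25, where ps is the price sellers receive.
On the curves, pb = 249 - (2/7)q and ps = 247/3 + (1/9)q; the wedge ps − pb = 25 gives 247/3 + (1/9)q − (249 - (2/7)q) = 25, so q' = 483.
Then pb = 249 − (2/7)·483 = 111 and ps = 247/3 + (1/9)·483 = 136.
The subsidy expands output by 483 − 420 = 63 past the efficient level; on those units the gap between marginal cost and willingness to pay runs from 0 up to 25.
DWL = ½ × 25 × 63 = 787.5.

Deadweight loss = £787.5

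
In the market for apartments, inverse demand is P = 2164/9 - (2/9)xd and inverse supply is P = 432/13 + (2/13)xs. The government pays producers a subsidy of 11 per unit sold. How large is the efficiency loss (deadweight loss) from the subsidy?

Deadweight loss = 160.875

Pre-subsidy: 2164/9 - (2/9)x = 432/13 + (2/13)x gives x* = 551 and P* = 118.
With the subsidy, sellers receive Ps = Pb + 11 for each unit, where Pb is the price buyers pay.
On the curves, Pb = 2164/9 - (2/9)x and Ps = 432/13 + (2/13)x; the wedge Ps − Pb = 11 gives 432/13 + (2/13)x − (2164/9 - (2/9)x) = 11, so x' = 580.25.
Then Pb = 2164/9 − (2/9)·580.25 = 111.5 and Ps = 432/13 + (2/13)·580.25 = 122.5.
The subsidy expands output by 580.25 − 551 = 29.25 past the efficient level; on those units the gap between marginal cost and willingness to pay runs from 0 up to 11.
DWL = ½ × 11 × 29.25 = 160.875.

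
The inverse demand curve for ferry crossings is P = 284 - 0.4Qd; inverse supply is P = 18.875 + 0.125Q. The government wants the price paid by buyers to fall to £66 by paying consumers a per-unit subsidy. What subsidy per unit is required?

At a buyer price of 66, quantity demanded is 710 − 2.5·66 = 545.
Sellers supply 545 only when they receive Ps = 18.875 + 0.125·545 = 87.
s = Ps − Pb = 87 − 66 = 21.

Required subsidy s = £21 per unit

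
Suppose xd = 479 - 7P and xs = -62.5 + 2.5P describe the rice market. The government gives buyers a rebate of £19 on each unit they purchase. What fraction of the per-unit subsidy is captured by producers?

Producer share = 14/19

Pre-subsidy: 479 - 7P = -62.5 + 2.5P gives P* = 57, x* = 80.
With the rebate, buyers effectively pay Pb = Ps − 19, where Ps is the price sellers receive.
Demand in terms of Ps becomes xd = 479 − 7(Ps − 19) = 612 - 7Ps. Setting this equal to supply: 612 - 7Ps = -62.5 + 2.5Ps, so Ps = 71.
Buyers pay Pb = 71 − 19 = 52; x' = -62.5 + 2.5·71 = 115.
Buyers' price falls by P* − Pb = 57 − 52 = 5; sellers' price rises by Ps − P* = 71 − 57 = 14.
So producers capture 14/19 = 14/19 of each unit of subsidy.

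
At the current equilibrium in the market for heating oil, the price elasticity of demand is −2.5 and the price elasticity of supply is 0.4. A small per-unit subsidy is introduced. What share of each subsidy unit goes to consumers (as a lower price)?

Consumer share = 4/29

For a small subsidy around the equilibrium, the benefit split depends on the relative slopes, which at a point are proportional to the elasticities.
Buyer share = εs/(εs + |εd|) = 0.4/(0.4 + 2.5) = 4/29; seller share = |εd|/(εs + |εd|) = 25/29.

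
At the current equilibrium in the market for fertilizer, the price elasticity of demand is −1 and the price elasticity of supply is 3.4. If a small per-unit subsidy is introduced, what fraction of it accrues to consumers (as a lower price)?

For a small subsidy around the equilibrium, the benefit split depends on the relative slopes, which at a point are proportional to the elasticities.
Buyer share = εs/(εs + |εd|) = 3.4/(3.4 + 1) = 17/22; seller share = |εd|/(εs + |εd|) = 5/22.

Consumer share = 17/22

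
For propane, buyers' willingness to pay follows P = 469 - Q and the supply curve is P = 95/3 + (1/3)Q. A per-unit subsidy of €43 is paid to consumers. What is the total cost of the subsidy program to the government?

Pre-subsidy: 469 - Q = 95/3 + (1/3)Q gives Q* = 328 and P* = 141.
With the rebate, buyers effectively pay Pb = Ps − 43, where Ps is the price sellers receive.
On the curves, Pb = 469 - Q and Ps = 95/3 + (1/3)Q; the wedge Ps − Pb = 43 gives 95/3 + (1/3)Q − (469 - Q) = 43, so Q' = 360.25.
Then Pb = 469 − 1·360.25 = 108.75 and Ps = 95/3 + (1/3)·360.25 = 151.75.
Government outlay = subsidy × quantity = 43 × 360.25 = 15490.75.

Government cost = €15490.75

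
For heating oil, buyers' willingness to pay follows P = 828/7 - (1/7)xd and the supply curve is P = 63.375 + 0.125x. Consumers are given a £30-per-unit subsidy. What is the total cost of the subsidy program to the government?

Pre-subsidy: 828/7 - (1/7)x = 63.375 + 0.125x gives x* = 205 and P* = 89.
With the rebate, buyers effectively pay Pb = Ps − 30, where Ps is the price sellers receive.
On the curves, Pb = 828/7 - (1/7)x and Ps = 63.375 + 0.125x; the wedge Ps − Pb = 30 gives 63.375 + 0.125x − (828/7 - (1/7)x) = 30, so x' = 317.
Then Pb = 828/7 − (1/7)·317 = 73 and Ps = 63.375 + 0.125·317 = 103.
Government outlay = subsidy × quantity = 30 × 317 = 9510.

Government cost = £9510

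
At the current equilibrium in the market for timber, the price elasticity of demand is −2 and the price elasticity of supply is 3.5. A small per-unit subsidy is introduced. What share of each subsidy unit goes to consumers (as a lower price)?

Consumer share = 7/11

For a small subsidy around the equilibrium, the benefit split depends on the relative slopes, which at a point are proportional to the elasticities.
Buyer share = εs/(εs + |εd|) = 3.5/(3.5 + 2) = 7/11; seller share = |εd|/(εs + |εd|) = 4/11.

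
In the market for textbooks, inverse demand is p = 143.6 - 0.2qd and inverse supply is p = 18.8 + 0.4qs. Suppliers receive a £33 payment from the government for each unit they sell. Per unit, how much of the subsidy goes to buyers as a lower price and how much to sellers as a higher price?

Pre-subsidy: 143.6 - 0.2q = 18.8 + 0.4q gives q* = 208 and p* = 102.
With the subsidy, sellers receive ps = pb + 33 for each unit, where pb is the price buyers pay.
On the curves, pb = 143.6 - 0.2q and ps = 18.8 + 0.4q; the wedge ps − pb = 33 gives 18.8 + 0.4q − (143.6 - 0.2q) = 33, so q' = 263.
Then pb = 143.6 − 0.2·263 = 91 and ps = 18.8 + 0.4·263 = 124.
Buyers' price falls by p* − pb = 102 − 91 = 11; sellers' price rises by ps − p* = 124 − 102 = 22.

Buyers gain £11 per unit; sellers gain £22 per unit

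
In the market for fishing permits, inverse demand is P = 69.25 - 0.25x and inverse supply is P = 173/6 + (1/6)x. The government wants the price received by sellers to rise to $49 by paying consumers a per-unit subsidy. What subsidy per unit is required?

Required subsidy s = $10 per unit

At a seller price of 49, quantity supplied is -173 + 6·49 = 121.
Buyers absorb 121 only when they pay Pb = 69.25 − 0.25·121 = 39.
s = Ps − Pb = 49 − 39 = 10.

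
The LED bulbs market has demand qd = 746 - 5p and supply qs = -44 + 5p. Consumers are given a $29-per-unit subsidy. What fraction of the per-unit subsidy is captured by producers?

Producer share = 0.5

Pre-subsidy: 746 - 5p = -44 + 5p gives p* = 79, q* = 351.
With the rebate, buyers effectively pay pb = ps − 29, where ps is the price sellers receive.
Demand in terms of ps becomes qd = 746 − 5(ps − 29) = 891 - 5ps. Setting this equal to supply: 891 - 5ps = -44 + 5ps, so ps = 93.5.
Buyers pay pb = 93.5 − 29 = 64.5; q' = -44 + 5·93.5 = 423.5.
Buyers' price falls by p* − pb = 79 − 64.5 = 14.5; sellers' price rises by ps − p* = 93.5 − 79 = 14.5.
So producers capture 14.5/29 = 0.5 of each unit of subsidy.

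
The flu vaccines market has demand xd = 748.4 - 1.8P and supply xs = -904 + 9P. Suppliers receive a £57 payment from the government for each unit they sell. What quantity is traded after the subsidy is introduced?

Pre-subsidy: 748.4 - 1.8P = -904 + 9P gives P* = 153, x* = 473.
With the subsidy, sellers receive Ps = Pb + 57 for each unit, where Pb is the price buyers pay.
Supply in terms of Pb becomes xs = -904 + 9(Pb + 57) = -391 + 9Pb. Setting this equal to demand: 748.4 - 1.8Pb = -391 + 9Pb, so Pb = 105.5.
Sellers receive Ps = 105.5 + 57 = 162.5; x' = 748.4 − 1.8·105.5 = 558.5.

x' = 558.5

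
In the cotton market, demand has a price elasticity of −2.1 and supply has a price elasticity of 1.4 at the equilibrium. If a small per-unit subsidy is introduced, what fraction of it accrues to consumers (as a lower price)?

Consumer share = 0.4

For a small subsidy around the equilibrium, the benefit split depends on the relative slopes, which at a point are proportional to the elasticities.
Buyer share = εs/(εs + |εd|) = 1.4/(1.4 + 2.1) = 0.4; seller share = |εd|/(εs + |εd|) = 0.6.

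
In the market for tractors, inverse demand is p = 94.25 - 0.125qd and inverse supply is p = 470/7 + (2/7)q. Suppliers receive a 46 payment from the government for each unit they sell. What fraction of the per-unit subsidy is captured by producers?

Pre-subsidy: 94.25 - 0.125q = 470/7 + (2/7)q gives q* = 66 and p* = 86.
With the subsidy, sellers receive ps = pb + 46 for each unit, where pb is the price buyers pay.
On the curves, pb = 94.25 - 0.125q and ps = 470/7 + (2/7)q; the wedge ps − pb = 46 gives 470/7 + (2/7)q − (94.25 - 0.125q) = 46, so q' = 178.
Then pb = 94.25 − 0.125·178 = 72 and ps = 470/7 + (2/7)·178 = 118.
Buyers' price falls by p* − pb = 86 − 72 = 14; sellers' price rises by ps − p* = 118 − 86 = 32.
So producers capture 32/46 = 16/23 of each unit of subsidy.

Producer share = 16/23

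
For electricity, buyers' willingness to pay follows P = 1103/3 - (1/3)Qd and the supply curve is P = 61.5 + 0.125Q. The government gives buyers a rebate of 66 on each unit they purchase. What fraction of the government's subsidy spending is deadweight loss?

Pre-subsidy: 1103/3 - (1/3)Q = 61.5 + 0.125Q gives Q* = 668 and P* = 145.
With the rebate, buyers effectively pay Pb = Ps − 66, where Ps is the price sellers receive.
On the curves, Pb = 1103/3 - (1/3)Q and Ps = 61.5 + 0.125Q; the wedge Ps − Pb = 66 gives 61.5 + 0.125Q − (1103/3 - (1/3)Q) = 66, so Q' = 812.
Then Pb = 1103/3 − (1/3)·812 = 97 and Ps = 61.5 + 0.125·812 = 163.
ΔCS = ½(668 + 812)(145 − 97) = 35520; ΔPS = ½(668 + 812)(163 − 145) = 13320.
Government spending = 66 × 812 = 53592.
DWL = ½ × 66 × (812 − 668) = 4752; fraction = 4752 / 53592 = 18/203.

DWL / government spending = 18/203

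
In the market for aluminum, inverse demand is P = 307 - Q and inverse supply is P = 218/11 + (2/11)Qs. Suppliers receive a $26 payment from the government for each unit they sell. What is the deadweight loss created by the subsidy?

Deadweight loss = $286

Pre-subsidy: 307 - Q = 218/11 + (2/11)Q gives Q* = 243 and P* = 64.
With the subsidy, sellers receive Ps = Pb + 26 for each unit, where Pb is the price buyers pay.
On the curves, Pb = 307 - Q and Ps = 218/11 + (2/11)Q; the wedge Ps − Pb = 26 gives 218/11 + (2/11)Q − (307 - Q) = 26, so Q' = 265.
Then Pb = 307 − 1·265 = 42 and Ps = 218/11 + (2/11)·265 = 68.
The subsidy expands output by 265 − 243 = 22 past the efficient level; on those units the gap between marginal cost and willingness to pay runs from 0 up to 26.
DWL = ½ × 26 × 22 = 286.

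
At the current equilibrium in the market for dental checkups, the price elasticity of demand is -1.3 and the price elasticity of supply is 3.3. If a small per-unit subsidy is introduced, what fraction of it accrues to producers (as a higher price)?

For a small subsidy around the equilibrium, the benefit split depends on the relative slopes, which at a point are proportional to the elasticities.
Buyer share = εs/(εs + |εd|) = 3.3/(3.3 + 1.3) = 33/46; seller share = |εd|/(εs + |εd|) = 13/46.
So producers capture 13/46 of the subsidy.

Producer share = 13/46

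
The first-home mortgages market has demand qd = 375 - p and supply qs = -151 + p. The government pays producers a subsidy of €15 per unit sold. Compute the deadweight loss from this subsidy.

Deadweight loss = €56.25

Pre-subsidy: 375 - p = -151 + p gives p* = 263, q* = 112.
With the subsidy, sellers receive ps = pb + 15 for each unit, where pb is the price buyers pay.
Supply in terms of pb becomes qs = -151 + 1(pb + 15) = -136 + pb. Setting this equal to demand: 375 - pb = -136 + pb, so pb = 255.5.
Sellers receive ps = 255.5 + 15 = 270.5; q' = 375 − 1·255.5 = 119.5.
The subsidy expands output by 119.5 − 112 = 7.5 past the efficient level; on those units the gap between marginal cost and willingness to pay runs from 0 up to 15.
DWL = ½ × 15 × 7.5 = 56.25.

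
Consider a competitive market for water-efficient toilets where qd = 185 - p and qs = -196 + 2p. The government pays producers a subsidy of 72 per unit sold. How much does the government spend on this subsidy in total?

Government cost = 7632

Pre-subsidy: 185 - p = -196 + 2p gives p* = 127, q* = 58.
With the subsidy, sellers receive ps = pb + 72 for each unit, where pb is the price buyers pay.
Supply in terms of pb becomes qs = -196 + 2(pb + 72) = -52 + 2pb. Setting this equal to demand: 185 - pb = -52 + 2pb, so pb = 79.
Sellers receive ps = 79 + 72 = 151; q' = 185 − 1·79 = 106.
Government outlay = subsidy × quantity = 72 × 106 = 7632.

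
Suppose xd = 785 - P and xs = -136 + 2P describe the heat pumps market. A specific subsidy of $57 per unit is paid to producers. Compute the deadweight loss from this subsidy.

Deadweight loss = $1083

Pre-subsidy: 785 - P = -136 + 2P gives P* = 307, x* = 478.
With the subsidy, sellers receive Ps = Pb + 57 for each unit, where Pb is the price buyers pay.
Supply in terms of Pb becomes xs = -136 + 2(Pb + 57) = -22 + 2Pb. Setting this equal to demand: 785 - Pb = -22 + 2Pb, so Pb = 269.
Sellers receive Ps = 269 + 57 = 326; x' = 785 − 1·269 = 516.
The subsidy expands output by 516 − 478 = 38 past the efficient level; on those units the gap between marginal cost and willingness to pay runs from 0 up to 57.
DWL = ½ × 57 × 38 = 1083.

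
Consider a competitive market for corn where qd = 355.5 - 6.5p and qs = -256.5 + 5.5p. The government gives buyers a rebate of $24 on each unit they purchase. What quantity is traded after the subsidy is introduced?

q' = 95.5

Pre-subsidy: 355.5 - 6.5p = -256.5 + 5.5p gives p* = 51, q* = 24.
With the rebate, buyers effectively pay pb = ps − 24, where ps is the price sellers receive.
Demand in terms of ps becomes qd = 355.5 − 6.5(ps − 24) = 511.5 - 6.5ps. Setting this equal to supply: 511.5 - 6.5ps = -256.5 + 5.5ps, so ps = 64.
Buyers pay pb = 64 − 24 = 40; q' = -256.5 + 5.5·64 = 95.5.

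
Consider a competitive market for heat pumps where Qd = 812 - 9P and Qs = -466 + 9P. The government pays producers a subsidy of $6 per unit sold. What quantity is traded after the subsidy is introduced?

Pre-subsidy: 812 - 9P = -466 + 9P gives P* = 71, Q* = 173.
With the subsidy, sellers receive Ps = Pb + 6 for each unit, where Pb is the price buyers pay.
Supply in terms of Pb becomes Qs = -466 + 9(Pb + 6) = -412 + 9Pb. Setting this equal to demand: 812 - 9Pb = -412 + 9Pb, so Pb = 68.
Sellers receive Ps = 68 + 6 = 74; Q' = 812 − 9·68 = 200.

Q' = 200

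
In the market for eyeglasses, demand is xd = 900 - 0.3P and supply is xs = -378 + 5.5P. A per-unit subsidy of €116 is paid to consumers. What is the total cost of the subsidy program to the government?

Government cost = €100560

Pre-subsidy: 900 - 0.3P = -378 + 5.5P gives P* = 6390/29, x* = 24183/29.
With the rebate, buyers effectively pay Pb = Ps − 116, where Ps is the price sellers receive.
Demand in terms of Ps becomes xd = 900 − 0.3(Ps − 116) = 934.8 - 0.3Ps. Setting this equal to supply: 934.8 - 0.3Ps = -378 + 5.5Ps, so Ps = 6564/29.
Buyers pay Pb = 6564/29 − 116 = 3200/29; x' = -378 + 5.5·(6564/29) = 25140/29.
Government outlay = subsidy × quantity = 116 × 25140/29 = 100560.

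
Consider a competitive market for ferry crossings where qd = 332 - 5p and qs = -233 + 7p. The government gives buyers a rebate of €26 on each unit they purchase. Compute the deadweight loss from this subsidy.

Pre-subsidy: 332 - 5p = -233 + 7p gives p* = 565/12, q* = 1159/12.
With the rebate, buyers effectively pay pb = ps − 26, where ps is the price sellers receive.
Demand in terms of ps becomes qd = 332 − 5(ps − 26) = 462 - 5ps. Setting this equal to supply: 462 - 5ps = -233 + 7ps, so ps = 695/12.
Buyers pay pb = 695/12 − 26 = 383/12; q' = -233 + 7·(695/12) = 2069/12.
The subsidy expands output by 2069/12 − 1159/12 = 455/6 past the efficient level; on those units the gap between marginal cost and willingness to pay runs from 0 up to 26.
DWL = ½ × 26 × 455/6 = 5915/6.

Deadweight loss = 5915/6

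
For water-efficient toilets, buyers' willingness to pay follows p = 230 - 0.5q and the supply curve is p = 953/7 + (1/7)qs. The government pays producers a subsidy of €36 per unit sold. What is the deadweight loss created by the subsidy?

Pre-subsidy: 230 - 0.5q = 953/7 + (1/7)q gives q* = 146 and p* = 157.
With the subsidy, sellers receive ps = pb + 36 for each unit, where pb is the price buyers pay.
On the curves, pb = 230 - 0.5q and ps = 953/7 + (1/7)q; the wedge ps − pb = 36 gives 953/7 + (1/7)q − (230 - 0.5q) = 36, so q' = 202.
Then pb = 230 − 0.5·202 = 129 and ps = 953/7 + (1/7)·202 = 165.
The subsidy expands output by 202 − 146 = 56 past the efficient level; on those units the gap between marginal cost and willingness to pay runs from 0 up to 36.
DWL = ½ × 36 × 56 = 1008.

Deadweight loss = €1008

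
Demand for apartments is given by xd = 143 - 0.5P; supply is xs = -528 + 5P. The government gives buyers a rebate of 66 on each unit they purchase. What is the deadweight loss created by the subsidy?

Pre-subsidy: 143 - 0.5P = -528 + 5P gives P* = 122, x* = 82.
With the rebate, buyers effectively pay Pb = Ps − 66, where Ps is the price sellers receive.
Demand in terms of Ps becomes xd = 143 − 0.5(Ps − 66) = 176 - 0.5Ps. Setting this equal to supply: 176 - 0.5Ps = -528 + 5Ps, so Ps = 128.
Buyers pay Pb = 128 − 66 = 62; x' = -528 + 5·128 = 112.
The subsidy expands output by 112 − 82 = 30 past the efficient level; on those units the gap between marginal cost and willingness to pay runs from 0 up to 66.
DWL = ½ × 66 × 30 = 990.

Deadweight loss = 990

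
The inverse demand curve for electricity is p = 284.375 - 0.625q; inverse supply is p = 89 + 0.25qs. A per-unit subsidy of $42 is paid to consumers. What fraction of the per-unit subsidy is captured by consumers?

Consumer share = 5/7

Pre-subsidy: 284.375 - 0.625q = 89 + 0.25q gives q* = 1563/7 and p* = 4055/28.
With the rebate, buyers effectively pay pb = ps − 42, where ps is the price sellers receive.
On the curves, pb = 284.375 - 0.625q and ps = 89 + 0.25q; the wedge ps − pb = 42 gives 89 + 0.25q − (284.375 - 0.625q) = 42, so q' = 1899/7.
Then pb = 284.375 − 0.625·(1899/7) = 3215/28 and ps = 89 + 0.25·(1899/7) = 4391/28.
Buyers' price falls by p* − pb = 4055/28 − 3215/28 = 30; sellers' price rises by ps − p* = 4391/28 − 4055/28 = 12.
So consumers capture 30/42 = 5/7 of each unit of subsidy.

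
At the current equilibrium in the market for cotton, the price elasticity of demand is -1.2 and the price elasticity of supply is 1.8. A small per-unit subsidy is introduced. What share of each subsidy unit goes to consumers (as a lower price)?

For a small subsidy around the equilibrium, the benefit split depends on the relative slopes, which at a point are proportional to the elasticities.
Buyer share = εs/(εs + |εd|) = 1.8/(1.8 + 1.2) = 0.6; seller share = |εd|/(εs + |εd|) = 0.4.

Consumer share = 0.6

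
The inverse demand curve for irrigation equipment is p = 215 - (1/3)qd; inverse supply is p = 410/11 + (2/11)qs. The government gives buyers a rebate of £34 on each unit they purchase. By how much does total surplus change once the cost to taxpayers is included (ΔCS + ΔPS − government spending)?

Net change in total surplus = -£1122

Pre-subsidy: 215 - (1/3)q = 410/11 + (2/11)q gives q* = 345 and p* = 100.
With the rebate, buyers effectively pay pb = ps − 34, where ps is the price sellers receive.
On the curves, pb = 215 - (1/3)q and ps = 410/11 + (2/11)q; the wedge ps − pb = 34 gives 410/11 + (2/11)q − (215 - (1/3)q) = 34, so q' = 411.
Then pb = 215 − (1/3)·411 = 78 and ps = 410/11 + (2/11)·411 = 112.
ΔCS = ½(345 + 411)(100 − 78) = 8316; ΔPS = ½(345 + 411)(112 − 100) = 4536.
Government spending = 34 × 411 = 13974.
Net change = 8316 + 4536 − 13974 = -1122. The loss equals the DWL triangle ½·34·66.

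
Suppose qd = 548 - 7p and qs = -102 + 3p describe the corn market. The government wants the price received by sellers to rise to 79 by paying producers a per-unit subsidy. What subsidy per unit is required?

Required subsidy s = 20 per unit

At a seller price of 79, quantity supplied is -102 + 3·79 = 135.
Buyers absorb 135 only when they pay pb with 548 − 7·pb = 135, i.e. pb = 59.
s = ps − pb = 79 − 59 = 20.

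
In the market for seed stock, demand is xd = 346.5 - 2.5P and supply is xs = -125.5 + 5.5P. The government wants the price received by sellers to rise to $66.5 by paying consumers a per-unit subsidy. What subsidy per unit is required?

At a seller price of 66.5, quantity supplied is -125.5 + 5.5·66.5 = 240.25.
Buyers absorb 240.25 only when they pay Pb with 346.5 − 2.5·Pb = 240.25, i.e. Pb = 42.5.
s = Ps − Pb = 66.5 − 42.5 = 24.

Required subsidy s = $24 per unit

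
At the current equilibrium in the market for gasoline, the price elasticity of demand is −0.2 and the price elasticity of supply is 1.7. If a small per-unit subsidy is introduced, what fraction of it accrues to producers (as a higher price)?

Producer share = 2/19

For a small subsidy around the equilibrium, the benefit split depends on the relative slopes, which at a point are proportional to the elasticities.
Buyer share = εs/(εs + |εd|) = 1.7/(1.7 + 0.2) = 17/19; seller share = |εd|/(εs + |εd|) = 2/19.
So producers capture 2/19 of the subsidy.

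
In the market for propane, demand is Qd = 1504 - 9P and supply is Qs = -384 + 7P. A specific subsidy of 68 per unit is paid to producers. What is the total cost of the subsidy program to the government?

Government cost = 48263

Pre-subsidy: 1504 - 9P = -384 + 7P gives P* = 118, Q* = 442.
With the subsidy, sellers receive Ps = Pb + 68 for each unit, where Pb is the price buyers pay.
Supply in terms of Pb becomes Qs = -384 + 7(Pb + 68) = 92 + 7Pb. Setting this equal to demand: 1504 - 9Pb = 92 + 7Pb, so Pb = 88.25.
Sellers receive Ps = 88.25 + 68 = 156.25; Q' = 1504 − 9·88.25 = 709.75.
Government outlay = subsidy × quantity = 68 × 709.75 = 48263.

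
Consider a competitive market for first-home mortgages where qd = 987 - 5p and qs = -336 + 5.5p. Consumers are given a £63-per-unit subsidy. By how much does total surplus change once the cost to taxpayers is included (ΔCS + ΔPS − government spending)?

Pre-subsidy: 987 - 5p = -336 + 5.5p gives p* = 126, q* = 357.
With the rebate, buyers effectively pay pb = ps − 63, where ps is the price sellers receive.
Demand in terms of ps becomes qd = 987 − 5(ps − 63) = 1302 - 5ps. Setting this equal to supply: 1302 - 5ps = -336 + 5.5ps, so ps = 156.
Buyers pay pb = 156 − 63 = 93; q' = -336 + 5.5·156 = 522.
ΔCS = ½(357 + 522)(126 − 93) = 14503.5; ΔPS = ½(357 + 522)(156 − 126) = 13185.
Government spending = 63 × 522 = 32886.
Net change = 14503.5 + 13185 − 32886 = -5197.5. The loss equals the DWL triangle ½·63·165.

Net change in total surplus = -£5197.5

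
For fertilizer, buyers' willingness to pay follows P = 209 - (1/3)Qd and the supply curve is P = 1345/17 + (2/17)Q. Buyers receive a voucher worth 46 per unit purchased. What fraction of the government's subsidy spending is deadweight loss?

Pre-subsidy: 209 - (1/3)Q = 1345/17 + (2/17)Q gives Q* = 288 and P* = 113.
With the rebate, buyers effectively pay Pb = Ps − 46, where Ps is the price sellers receive.
On the curves, Pb = 209 - (1/3)Q and Ps = 1345/17 + (2/17)Q; the wedge Ps − Pb = 46 gives 1345/17 + (2/17)Q − (209 - (1/3)Q) = 46, so Q' = 390.
Then Pb = 209 − (1/3)·390 = 79 and Ps = 1345/17 + (2/17)·390 = 125.
ΔCS = ½(288 + 390)(113 − 79) = 11526; ΔPS = ½(288 + 390)(125 − 113) = 4068.
Government spending = 46 × 390 = 17940.
DWL = ½ × 46 × (390 − 288) = 2346; fraction = 2346 / 17940 = 17/130.

DWL / government spending = 17/130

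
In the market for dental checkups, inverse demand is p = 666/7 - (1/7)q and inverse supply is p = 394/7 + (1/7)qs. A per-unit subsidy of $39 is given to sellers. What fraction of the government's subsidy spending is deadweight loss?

DWL / government spending = 273/1090

Pre-subsidy: 666/7 - (1/7)q = 394/7 + (1/7)q gives q* = 136 and p* = 530/7.
With the subsidy, sellers receive ps = pb + 39 for each unit, where pb is the price buyers pay.
On the curves, pb = 666/7 - (1/7)q and ps = 394/7 + (1/7)q; the wedge ps − pb = 39 gives 394/7 + (1/7)q − (666/7 - (1/7)q) = 39, so q' = 272.5.
Then pb = 666/7 − (1/7)·272.5 = 787/14 and ps = 394/7 + (1/7)·272.5 = 1333/14.
ΔCS = ½(136 + 272.5)(530/7 − 787/14) = 3982.875; ΔPS = ½(136 + 272.5)(1333/14 − 530/7) = 3982.875.
Government spending = 39 × 272.5 = 10627.5.
DWL = ½ × 39 × (272.5 − 136) = 2661.75; fraction = 2661.75 / 10627.5 = 273/1090.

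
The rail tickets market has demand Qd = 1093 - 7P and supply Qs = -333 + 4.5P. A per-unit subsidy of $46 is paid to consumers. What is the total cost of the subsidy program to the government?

Government cost = $16146

Pre-subsidy: 1093 - 7P = -333 + 4.5P gives P* = 124, Q* = 225.
With the rebate, buyers effectively pay Pb = Ps − 46, where Ps is the price sellers receive.
Demand in terms of Ps becomes Qd = 1093 − 7(Ps − 46) = 1415 - 7Ps. Setting this equal to supply: 1415 - 7Ps = -333 + 4.5Ps, so Ps = 152.
Buyers pay Pb = 152 − 46 = 106; Q' = -333 + 4.5·152 = 351.
Government outlay = subsidy × quantity = 46 × 351 = 16146.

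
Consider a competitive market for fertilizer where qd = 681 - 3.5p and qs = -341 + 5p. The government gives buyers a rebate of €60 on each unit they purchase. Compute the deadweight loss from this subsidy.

Pre-subsidy: 681 - 3.5p = -341 + 5p gives p* = 2044/17, q* = 4423/17.
With the rebate, buyers effectively pay pb = ps − 60, where ps is the price sellers receive.
Demand in terms of ps becomes qd = 681 − 3.5(ps − 60) = 891 - 3.5ps. Setting this equal to supply: 891 - 3.5ps = -341 + 5ps, so ps = 2464/17.
Buyers pay pb = 2464/17 − 60 = 1444/17; q' = -341 + 5·(2464/17) = 6523/17.
The subsidy expands output by 6523/17 − 4423/17 = 2100/17 past the efficient level; on those units the gap between marginal cost and willingness to pay runs from 0 up to 60.
DWL = ½ × 60 × 2100/17 = 63000/17.

Deadweight loss = 63000/17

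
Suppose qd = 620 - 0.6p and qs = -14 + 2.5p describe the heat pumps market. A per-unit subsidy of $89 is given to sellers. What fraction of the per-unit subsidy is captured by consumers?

Pre-subsidy: 620 - 0.6p = -14 + 2.5p gives p* = 6340/31, q* = 15416/31.
With the subsidy, sellers receive ps = pb + 89 for each unit, where pb is the price buyers pay.
Supply in terms of pb becomes qs = -14 + 2.5(pb + 89) = 208.5 + 2.5pb. Setting this equal to demand: 620 - 0.6pb = 208.5 + 2.5pb, so pb = 4115/31.
Sellers receive ps = 4115/31 + 89 = 6874/31; q' = 620 − 0.6·(4115/31) = 16751/31.
Buyers' price falls by p* − pb = 6340/31 − 4115/31 = 2225/31; sellers' price rises by ps − p* = 6874/31 − 6340/31 = 534/31.
So consumers capture (2225/31)/89 = 25/31 of each unit of subsidy.

Consumer share = 25/31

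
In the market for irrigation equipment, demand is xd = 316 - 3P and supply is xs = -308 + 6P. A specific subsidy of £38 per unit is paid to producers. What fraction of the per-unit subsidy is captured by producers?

Producer share = 1/3

Pre-subsidy: 316 - 3P = -308 + 6P gives P* = 208/3, x* = 108.
With the subsidy, sellers receive Ps = Pb + 38 for each unit, where Pb is the price buyers pay.
Supply in terms of Pb becomes xs = -308 + 6(Pb + 38) = -80 + 6Pb. Setting this equal to demand: 316 - 3Pb = -80 + 6Pb, so Pb = 44.
Sellers receive Ps = 44 + 38 = 82; x' = 316 − 3·44 = 184.
Buyers' price falls by P* − Pb = 208/3 − 44 = 76/3; sellers' price rises by Ps − P* = 82 − 208/3 = 38/3.
So producers capture (38/3)/38 = 1/3 of each unit of subsidy.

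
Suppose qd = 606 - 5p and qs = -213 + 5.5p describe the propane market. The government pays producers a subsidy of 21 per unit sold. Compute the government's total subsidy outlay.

Government cost = 5691

Pre-subsidy: 606 - 5p = -213 + 5.5p gives p* = 78, q* = 216.
With the subsidy, sellers receive ps = pb + 21 for each unit, where pb is the price buyers pay.
Supply in terms of pb becomes qs = -213 + 5.5(pb + 21) = -97.5 + 5.5pb. Setting this equal to demand: 606 - 5pb = -97.5 + 5.5pb, so pb = 67.
Sellers receive ps = 67 + 21 = 88; q' = 606 − 5·67 = 271.
Government outlay = subsidy × quantity = 21 × 271 = 5691.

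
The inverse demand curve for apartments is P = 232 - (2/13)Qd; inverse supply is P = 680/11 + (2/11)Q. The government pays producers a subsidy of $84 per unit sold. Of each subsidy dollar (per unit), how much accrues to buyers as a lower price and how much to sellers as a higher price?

Buyers gain $38.5 per unit; sellers gain $45.5 per unit

Pre-subsidy: 232 - (2/13)Q = 680/11 + (2/11)Q gives Q* = 507 and P* = 154.
With the subsidy, sellers receive Ps = Pb + 84 for each unit, where Pb is the price buyers pay.
On the curves, Pb = 232 - (2/13)Q and Ps = 680/11 + (2/11)Q; the wedge Ps − Pb = 84 gives 680/11 + (2/11)Q − (232 - (2/13)Q) = 84, so Q' = 757.25.
Then Pb = 232 − (2/13)·757.25 = 115.5 and Ps = 680/11 + (2/11)·757.25 = 199.5.
Buyers' price falls by P* − Pb = 154 − 115.5 = 38.5; sellers' price rises by Ps − P* = 199.5 − 154 = 45.5.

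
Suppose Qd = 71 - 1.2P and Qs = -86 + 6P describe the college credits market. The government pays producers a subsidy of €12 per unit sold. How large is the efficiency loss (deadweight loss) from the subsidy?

Deadweight loss = €72

Pre-subsidy: 71 - 1.2P = -86 + 6P gives P* = 785/36, Q* = 269/6.
With the subsidy, sellers receive Ps = Pb + 12 for each unit, where Pb is the price buyers pay.
Supply in terms of Pb becomes Qs = -86 + 6(Pb + 12) = -14 + 6Pb. Setting this equal to demand: 71 - 1.2Pb = -14 + 6Pb, so Pb = 425/36.
Sellers receive Ps = 425/36 + 12 = 857/36; Q' = 71 − 1.2·(425/36) = 341/6.
The subsidy expands output by 341/6 − 269/6 = 12 past the efficient level; on those units the gap between marginal cost and willingness to pay runs from 0 up to 12.
DWL = ½ × 12 × 12 = 72.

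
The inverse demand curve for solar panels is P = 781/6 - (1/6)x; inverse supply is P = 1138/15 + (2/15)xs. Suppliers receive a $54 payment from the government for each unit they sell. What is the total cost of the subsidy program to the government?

Pre-subsidy: 781/6 - (1/6)x = 1138/15 + (2/15)x gives x* = 181 and P* = 100.
With the subsidy, sellers receive Ps = Pb + 54 for each unit, where Pb is the price buyers pay.
On the curves, Pb = 781/6 - (1/6)x and Ps = 1138/15 + (2/15)x; the wedge Ps − Pb = 54 gives 1138/15 + (2/15)x − (781/6 - (1/6)x) = 54, so x' = 361.
Then Pb = 781/6 − (1/6)·361 = 70 and Ps = 1138/15 + (2/15)·361 = 124.
Government outlay = subsidy × quantity = 54 × 361 = 19494.

Government cost = $19494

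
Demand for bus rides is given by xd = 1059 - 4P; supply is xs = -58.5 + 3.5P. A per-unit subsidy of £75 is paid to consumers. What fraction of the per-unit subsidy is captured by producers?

Producer share = 8/15

Pre-subsidy: 1059 - 4P = -58.5 + 3.5P gives P* = 149, x* = 463.
With the rebate, buyers effectively pay Pb = Ps − 75, where Ps is the price sellers receive.
Demand in terms of Ps becomes xd = 1059 − 4(Ps − 75) = 1359 - 4Ps. Setting this equal to supply: 1359 - 4Ps = -58.5 + 3.5Ps, so Ps = 189.
Buyers pay Pb = 189 − 75 = 114; x' = -58.5 + 3.5·189 = 603.
Buyers' price falls by P* − Pb = 149 − 114 = 35; sellers' price rises by Ps − P* = 189 − 149 = 40.
So producers capture 40/75 = 8/15 of each unit of subsidy.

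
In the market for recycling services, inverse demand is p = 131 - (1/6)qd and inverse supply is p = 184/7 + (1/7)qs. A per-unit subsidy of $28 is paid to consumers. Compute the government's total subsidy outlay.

Government cost = 156072/13

Pre-subsidy: 131 - (1/6)q = 184/7 + (1/7)q gives q* = 4398/13 and p* = 970/13.
With the rebate, buyers effectively pay pb = ps − 28, where ps is the price sellers receive.
On the curves, pb = 131 - (1/6)q and ps = 184/7 + (1/7)q; the wedge ps − pb = 28 gives 184/7 + (1/7)q − (131 - (1/6)q) = 28, so q' = 5574/13.
Then pb = 131 − (1/6)·(5574/13) = 774/13 and ps = 184/7 + (1/7)·(5574/13) = 1138/13.
Government outlay = subsidy × quantity = 28 × 5574/13 = 156072/13.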